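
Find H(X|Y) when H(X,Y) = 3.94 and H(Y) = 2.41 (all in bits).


H(X|Y) = H(X,Y) - H(Y) = 3.94 - 2.41 = 1.53

1.53 bits


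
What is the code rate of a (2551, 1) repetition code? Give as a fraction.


Rate = k/n = 1/2551

1/2551


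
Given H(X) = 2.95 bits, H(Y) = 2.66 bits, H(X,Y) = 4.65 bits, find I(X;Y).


I(X;Y) = H(X) + H(Y) - H(X,Y) = 2.95 + 2.66 - 4.65 = 0.96

0.96 bits


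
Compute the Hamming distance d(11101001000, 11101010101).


Count differing positions: . . . . . . ^ ^ ^ . ^ = 4 differences

4


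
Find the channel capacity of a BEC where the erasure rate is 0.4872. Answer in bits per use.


C = 1 - epsilon = 1 - 0.4872 = 0.5128

0.5128 bits


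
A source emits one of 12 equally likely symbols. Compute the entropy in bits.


H = log2(n) = log2(12) = 3.585

3.585 bits


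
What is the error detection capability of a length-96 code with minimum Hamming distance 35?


Detection capability = d_min - 1 = 35 - 1 = 34

34 errors


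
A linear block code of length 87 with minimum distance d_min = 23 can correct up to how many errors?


Correction capability = floor((d-1)/2) = floor((23-1)/2) = 11

11 errors


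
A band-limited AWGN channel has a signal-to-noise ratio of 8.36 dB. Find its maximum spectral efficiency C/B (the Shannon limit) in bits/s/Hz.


SNR_linear = 10^(8.36/10) = 6.8549; C/B = log2(1 + SNR_linear) = log2(1 + 6.8549) = 2.9736

2.9736 bits/s/Hz


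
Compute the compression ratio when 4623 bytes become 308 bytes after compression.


Ratio = original / compressed = 4623 / 308 = 15.0097

15.0097


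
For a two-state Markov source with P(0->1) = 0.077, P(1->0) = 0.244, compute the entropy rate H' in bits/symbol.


Stationary distribution: pi_0 = p10/(p01+p10) = 0.7601, pi_1 = 0.2399. Entropy rate H' = pi_0*H(p01) + pi_1*H(p10) = 0.7601*0.3915 + 0.2399*0.8016 = 0.4899

0.4899 bits/symbol


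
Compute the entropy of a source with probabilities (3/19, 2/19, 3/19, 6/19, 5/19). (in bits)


H = -sum(p_i * log2(p_i)). Terms: -(3/19)*log2(3/19) = 0.420468; -(2/19)*log2(2/19) = 0.341887; -(3/19)*log2(3/19) = 0.420468; -(6/19)*log2(6/19) = 0.525147; -(5/19)*log2(5/19) = 0.506842. H = 0.420468 + 0.341887 + 0.420468 + 0.525147 + 0.506842 = 2.2148

2.2148 bits


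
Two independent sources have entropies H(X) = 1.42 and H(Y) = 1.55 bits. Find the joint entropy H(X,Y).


For independent variables, H(X,Y) = H(X) + H(Y) = 1.42 + 1.55 = 2.97

2.97 bits


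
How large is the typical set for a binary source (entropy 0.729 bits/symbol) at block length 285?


log2|A_typical| = nH = 285 * 0.729 = 207.765, so |A_typical| ~ 2^207.765 = 3.495e+62

3.495e+62


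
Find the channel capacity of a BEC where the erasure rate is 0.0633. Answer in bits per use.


C = 1 - epsilon = 1 - 0.0633 = 0.9367

0.9367 bits


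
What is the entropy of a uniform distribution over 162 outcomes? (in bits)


H = log2(n) = log2(162) = 7.3399

7.3399 bits


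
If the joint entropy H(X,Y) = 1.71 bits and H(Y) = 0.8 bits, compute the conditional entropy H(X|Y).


H(X|Y) = H(X,Y) - H(Y) = 1.71 - 0.8 = 0.91

0.91 bits


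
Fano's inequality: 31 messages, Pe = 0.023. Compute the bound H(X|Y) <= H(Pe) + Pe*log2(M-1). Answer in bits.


H(Pe) = -Pe*log2(Pe) - (1-Pe)*log2(1-Pe) = -0.023*log2(0.023) - 0.977*log2(0.977) = 0.125171 + 0.032797 = 0.158. Pe*log2(M-1) = 0.023*log2(30) = 0.112858. Bound = H(Pe) + Pe*log2(M-1) = 0.125171 + 0.032797 + 0.112858 = 0.2708

0.2708 bits


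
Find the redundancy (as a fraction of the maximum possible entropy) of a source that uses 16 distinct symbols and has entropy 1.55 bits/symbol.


H_max = log2(K) = log2(16) = 4.0 bits/symbol. Redundancy = 1 - H/H_max = 1 - 1.55/4.0 = 1 - 0.3875 = 0.6125

0.6125


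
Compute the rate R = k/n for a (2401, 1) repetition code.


Rate = k/n = 1/2401

1/2401


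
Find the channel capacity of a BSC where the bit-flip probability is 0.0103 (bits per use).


H(p) = -p*log2(p) - (1-p)*log2(1-p) = -0.0103*log2(0.0103) - 0.9897*log2(0.9897) = 0.067992 + 0.014783 = 0.0828. C = 1 - H(p) = 1 - 0.0828 = 0.9172

0.9172 bits


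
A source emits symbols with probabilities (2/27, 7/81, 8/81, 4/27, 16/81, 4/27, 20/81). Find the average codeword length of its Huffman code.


Huffman construction (repeatedly merge the two least-probable nodes; each merge adds 1 bit to every symbol beneath it): 2/27 + 7/81 = 13/81; 8/81 + 4/27 = 20/81; 4/27 + 13/81 = 25/81; 16/81 + 20/81 = 4/9; 20/81 + 25/81 = 5/9; 4/9 + 5/9 = 1. Resulting codeword lengths (in the order the probabilities were given): (4, 4, 3, 3, 2, 3, 2). L_avg = sum(p_i * l_i) = 2/27*4 + 7/81*4 + 8/81*3 + 4/27*3 + 16/81*2 + 4/27*3 + 20/81*2 = 220/81 = 2.716

2.716 bits


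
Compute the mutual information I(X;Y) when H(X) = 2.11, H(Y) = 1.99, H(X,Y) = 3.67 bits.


I(X;Y) = H(X) + H(Y) - H(X,Y) = 2.11 + 1.99 - 3.67 = 0.43

0.43 bits


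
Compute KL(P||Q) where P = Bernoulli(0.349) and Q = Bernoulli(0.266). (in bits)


KL = p*log2(p/q) + (1-p)*log2((1-p)/(1-q)) = 0.349*log2(0.349/0.266) + 0.651*log2(0.651/0.734) = 0.024

0.024 bits


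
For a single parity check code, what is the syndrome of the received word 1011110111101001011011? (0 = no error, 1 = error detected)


Syndrome = XOR of all bits = 1 XOR 0 XOR 1 XOR 1 XOR 1 XOR 1 XOR 0 XOR 1 XOR 1 XOR 1 XOR 1 XOR 0 XOR 1 XOR 0 XOR 0 XOR 1 XOR 0 XOR 1 XOR 1 XOR 0 XOR 1 XOR 1 = 1

1


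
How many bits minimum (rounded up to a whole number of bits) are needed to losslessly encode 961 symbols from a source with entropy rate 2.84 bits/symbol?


Minimum bits >= n * H = 961 * 2.84 = 2729.24, rounded up to a whole number of bits = 2730

2730 bits


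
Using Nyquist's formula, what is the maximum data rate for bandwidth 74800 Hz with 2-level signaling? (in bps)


Rate = 2 * B * log2(M) = 2 * 74800 * 1.0 = 149600.0

149600.0 bps


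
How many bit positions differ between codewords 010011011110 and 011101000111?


Count differing positions: . . ^ ^ ^ . . ^ ^ . . ^ = 6 differences

6


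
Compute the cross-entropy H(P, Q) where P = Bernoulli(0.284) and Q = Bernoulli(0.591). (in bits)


H(P,Q) = -p*log2(q) - (1-p)*log2(1-q). -0.284*log2(0.591) = 0.215491; -0.716*log2(0.409) = 0.923516. H(P,Q) = 0.215491 + 0.923516 = 1.139

1.139 bits


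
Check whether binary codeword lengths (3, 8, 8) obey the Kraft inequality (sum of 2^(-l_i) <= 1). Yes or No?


Kraft sum = sum(2^(-l_i)) = 0.1328, need <= 1. Result: satisfied (a binary prefix-free code with these lengths exists)

Yes


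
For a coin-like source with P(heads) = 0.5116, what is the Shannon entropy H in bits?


H = -p*log2(p) - (1-p)*log2(1-p). -0.5116*log2(0.5116) = 0.494672; -0.4884*log2(0.4884) = 0.504940. H = 0.494672 + 0.504940 = 0.9996

0.9996 bits


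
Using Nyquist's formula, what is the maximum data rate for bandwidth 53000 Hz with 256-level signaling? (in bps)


Rate = 2 * B * log2(M) = 2 * 53000 * 8.0 = 848000.0

848000.0 bps


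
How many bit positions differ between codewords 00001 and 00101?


Count differing positions: . . ^ . . = 1 differences

1


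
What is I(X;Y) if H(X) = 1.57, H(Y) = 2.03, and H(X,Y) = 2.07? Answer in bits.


I(X;Y) = H(X) + H(Y) - H(X,Y) = 1.57 + 2.03 - 2.07 = 1.53

1.53 bits


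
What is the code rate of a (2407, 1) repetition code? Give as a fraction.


Rate = k/n = 1/2407

1/2407


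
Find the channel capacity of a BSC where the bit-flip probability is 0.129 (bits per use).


H(p) = -p*log2(p) - (1-p)*log2(1-p) = -0.129*log2(0.129) - 0.871*log2(0.871) = 0.381138 + 0.173551 = 0.5547. C = 1 - H(p) = 1 - 0.5547 = 0.4453

0.4453 bits


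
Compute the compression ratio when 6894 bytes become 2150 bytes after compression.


Ratio = original / compressed = 6894 / 2150 = 3.2065

3.2065


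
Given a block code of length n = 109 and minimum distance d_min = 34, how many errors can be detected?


Detection capability = d_min - 1 = 34 - 1 = 33

33 errors


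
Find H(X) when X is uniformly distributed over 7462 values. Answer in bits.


H = log2(n) = log2(7462) = 12.8653

12.8653 bits


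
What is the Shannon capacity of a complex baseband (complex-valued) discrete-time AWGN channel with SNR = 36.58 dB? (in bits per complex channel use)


SNR_linear = 10^(36.58/10) = 4549.8806; C = log2(1 + SNR_linear) = log2(1 + 4549.8806) = 12.1519

12.1519 bits/channel use


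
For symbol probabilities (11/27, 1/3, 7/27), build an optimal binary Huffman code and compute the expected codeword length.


Huffman construction (repeatedly merge the two least-probable nodes; each merge adds 1 bit to every symbol beneath it): 7/27 + 1/3 = 16/27; 11/27 + 16/27 = 1. Resulting codeword lengths (in the order the probabilities were given): (1, 2, 2). L_avg = sum(p_i * l_i) = 11/27*1 + 1/3*2 + 7/27*2 = 43/27 = 1.5926

1.5926 bits


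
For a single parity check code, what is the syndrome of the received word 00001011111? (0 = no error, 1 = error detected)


Syndrome = XOR of all bits = 0 XOR 0 XOR 0 XOR 0 XOR 1 XOR 0 XOR 1 XOR 1 XOR 1 XOR 1 XOR 1 = 0

0


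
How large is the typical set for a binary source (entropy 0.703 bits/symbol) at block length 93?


log2|A_typical| = nH = 93 * 0.703 = 65.379, so |A_typical| ~ 2^65.379 = 4.798e+19

4.798e+19


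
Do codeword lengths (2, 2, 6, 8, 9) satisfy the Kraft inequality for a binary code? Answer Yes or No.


Kraft sum = sum(2^(-l_i)) = 0.5215, need <= 1. Result: satisfied (a binary prefix-free code with these lengths exists)

Yes


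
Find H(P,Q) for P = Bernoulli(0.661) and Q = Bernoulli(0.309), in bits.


H(P,Q) = -p*log2(q) - (1-p)*log2(1-q). -0.661*log2(0.309) = 1.119946; -0.339*log2(0.691) = 0.180769. H(P,Q) = 1.119946 + 0.180769 = 1.3007

1.3007 bits


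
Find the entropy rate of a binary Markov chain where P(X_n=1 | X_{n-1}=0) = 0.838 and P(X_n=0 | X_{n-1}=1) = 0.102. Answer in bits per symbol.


Stationary distribution: pi_0 = p10/(p01+p10) = 0.1085, pi_1 = 0.8915. Entropy rate H' = pi_0*H(p01) + pi_1*H(p10) = 0.1085*0.6391 + 0.8915*0.4753 = 0.4931

0.4931 bits/symbol


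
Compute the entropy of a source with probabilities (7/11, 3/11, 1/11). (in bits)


H = -sum(p_i * log2(p_i)). Terms: -(7/11)*log2(7/11) = 0.414958; -(3/11)*log2(3/11) = 0.511219; -(1/11)*log2(1/11) = 0.314494. H = 0.414958 + 0.511219 + 0.314494 = 1.2407

1.2407 bits


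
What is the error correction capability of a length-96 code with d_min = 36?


Correction capability = floor((d-1)/2) = floor((36-1)/2) = 17

17 errors


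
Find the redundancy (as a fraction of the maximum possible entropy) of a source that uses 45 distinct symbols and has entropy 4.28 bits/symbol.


H_max = log2(K) = log2(45) = 5.4919 bits/symbol. Redundancy = 1 - H/H_max = 1 - 4.28/5.4919 = 1 - 0.7793 = 0.2207

0.2207


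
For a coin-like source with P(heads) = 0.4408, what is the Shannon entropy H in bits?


H = -p*log2(p) - (1-p)*log2(1-p). -0.4408*log2(0.4408) = 0.520939; -0.5592*log2(0.5592) = 0.468925. H = 0.520939 + 0.468925 = 0.9899

0.9899 bits


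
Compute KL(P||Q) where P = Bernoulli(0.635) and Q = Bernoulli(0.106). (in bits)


KL = p*log2(p/q) + (1-p)*log2((1-p)/(1-q)) = 0.635*log2(0.635/0.106) + 0.365*log2(0.365/0.894) = 1.1683

1.1683 bits


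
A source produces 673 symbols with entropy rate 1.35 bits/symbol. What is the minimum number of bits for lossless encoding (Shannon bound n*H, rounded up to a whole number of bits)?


Minimum bits >= n * H = 673 * 1.35 = 908.55, rounded up to a whole number of bits = 909

909 bits


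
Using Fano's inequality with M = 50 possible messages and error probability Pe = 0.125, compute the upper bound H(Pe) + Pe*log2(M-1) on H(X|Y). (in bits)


H(Pe) = -Pe*log2(Pe) - (1-Pe)*log2(1-Pe) = -0.125*log2(0.125) - 0.875*log2(0.875) = 0.375000 + 0.168564 = 0.5436. Pe*log2(M-1) = 0.125*log2(49) = 0.701839. Bound = H(Pe) + Pe*log2(M-1) = 0.375000 + 0.168564 + 0.701839 = 1.2454

1.2454 bits


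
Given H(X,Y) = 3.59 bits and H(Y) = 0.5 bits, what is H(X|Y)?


H(X|Y) = H(X,Y) - H(Y) = 3.59 - 0.5 = 3.09

3.09 bits


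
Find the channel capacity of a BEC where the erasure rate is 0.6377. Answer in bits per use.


C = 1 - epsilon = 1 - 0.6377 = 0.3623

0.3623 bits


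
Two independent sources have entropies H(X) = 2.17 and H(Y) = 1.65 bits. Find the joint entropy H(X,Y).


For independent variables, H(X,Y) = H(X) + H(Y) = 2.17 + 1.65 = 3.82

3.82 bits


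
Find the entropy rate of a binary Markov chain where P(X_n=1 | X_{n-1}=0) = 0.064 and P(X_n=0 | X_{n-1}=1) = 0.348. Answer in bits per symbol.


Stationary distribution: pi_0 = p10/(p01+p10) = 0.8447, pi_1 = 0.1553. Entropy rate H' = pi_0*H(p01) + pi_1*H(p10) = 0.8447*0.3431 + 0.1553*0.9323 = 0.4346

0.4346 bits/symbol


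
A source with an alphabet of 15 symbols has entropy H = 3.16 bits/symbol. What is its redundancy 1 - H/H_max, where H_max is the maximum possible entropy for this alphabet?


H_max = log2(K) = log2(15) = 3.9069 bits/symbol. Redundancy = 1 - H/H_max = 1 - 3.16/3.9069 = 1 - 0.8088 = 0.1912

0.1912


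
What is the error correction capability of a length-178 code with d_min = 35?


Correction capability = floor((d-1)/2) = floor((35-1)/2) = 17

17 errors


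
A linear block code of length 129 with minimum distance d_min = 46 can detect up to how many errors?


Detection capability = d_min - 1 = 46 - 1 = 45

45 errors


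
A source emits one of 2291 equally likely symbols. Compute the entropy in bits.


H = log2(n) = log2(2291) = 11.1618

11.1618 bits


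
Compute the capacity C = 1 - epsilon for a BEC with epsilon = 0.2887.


C = 1 - epsilon = 1 - 0.2887 = 0.7113

0.7113 bits


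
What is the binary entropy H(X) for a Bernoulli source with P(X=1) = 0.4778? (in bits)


H = -p*log2(p) - (1-p)*log2(1-p). -0.4778*log2(0.4778) = 0.509106; -0.5222*log2(0.5222) = 0.489471. H = 0.509106 + 0.489471 = 0.9986

0.9986 bits


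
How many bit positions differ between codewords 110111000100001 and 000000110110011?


Count differing positions: ^ ^ . ^ ^ ^ ^ ^ . . ^ . . ^ . = 9 differences

9


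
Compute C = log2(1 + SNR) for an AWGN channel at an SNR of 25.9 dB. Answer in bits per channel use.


SNR_linear = 10^(25.9/10) = 389.0451; C = log2(1 + SNR_linear) = log2(1 + 389.0451) = 8.6075

8.6075 bits/channel use


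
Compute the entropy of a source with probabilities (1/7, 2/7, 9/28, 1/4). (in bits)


H = -sum(p_i * log2(p_i)). Terms: -(1/7)*log2(1/7) = 0.401051; -(2/7)*log2(2/7) = 0.516387; -(9/28)*log2(9/28) = 0.526317; -(1/4)*log2(1/4) = 0.500000. H = 0.401051 + 0.516387 + 0.526317 + 0.500000 = 1.9438

1.9438 bits


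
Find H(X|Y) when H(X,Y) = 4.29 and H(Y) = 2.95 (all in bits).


H(X|Y) = H(X,Y) - H(Y) = 4.29 - 2.95 = 1.34

1.34 bits


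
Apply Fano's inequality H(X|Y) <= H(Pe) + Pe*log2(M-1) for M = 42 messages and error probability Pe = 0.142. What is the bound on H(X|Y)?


H(Pe) = -Pe*log2(Pe) - (1-Pe)*log2(1-Pe) = -0.142*log2(0.142) - 0.858*log2(0.858) = 0.399877 + 0.189575 = 0.5895. Pe*log2(M-1) = 0.142*log2(41) = 0.760772. Bound = H(Pe) + Pe*log2(M-1) = 0.399877 + 0.189575 + 0.760772 = 1.3502

1.3502 bits


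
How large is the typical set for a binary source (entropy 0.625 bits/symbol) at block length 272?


log2|A_typical| = nH = 272 * 0.625 = 170.0, so |A_typical| ~ 2^170.0 = 1.497e+51

1.497e+51


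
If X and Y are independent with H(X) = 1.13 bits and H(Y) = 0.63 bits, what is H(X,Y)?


For independent variables, H(X,Y) = H(X) + H(Y) = 1.13 + 0.63 = 1.76

1.76 bits


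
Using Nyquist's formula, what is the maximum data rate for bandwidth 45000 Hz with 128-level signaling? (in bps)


Rate = 2 * B * log2(M) = 2 * 45000 * 7.0 = 630000.0

630000.0 bps


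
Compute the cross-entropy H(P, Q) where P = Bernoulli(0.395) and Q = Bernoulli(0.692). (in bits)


H(P,Q) = -p*log2(q) - (1-p)*log2(1-q). -0.395*log2(0.692) = 0.209807; -0.605*log2(0.308) = 1.027894. H(P,Q) = 0.209807 + 1.027894 = 1.2377

1.2377 bits


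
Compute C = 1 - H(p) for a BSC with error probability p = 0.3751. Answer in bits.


H(p) = -p*log2(p) - (1-p)*log2(1-p) = -0.3751*log2(0.3751) - 0.6249*log2(0.6249) = 0.530636 + 0.423871 = 0.9545. C = 1 - H(p) = 1 - 0.9545 = 0.0455

0.0455 bits


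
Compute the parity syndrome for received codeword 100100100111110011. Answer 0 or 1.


Syndrome = XOR of all bits = 1 XOR 0 XOR 0 XOR 1 XOR 0 XOR 0 XOR 1 XOR 0 XOR 0 XOR 1 XOR 1 XOR 1 XOR 1 XOR 1 XOR 0 XOR 0 XOR 1 XOR 1 = 0

0


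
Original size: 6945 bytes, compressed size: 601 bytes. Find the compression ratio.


Ratio = original / compressed = 6945 / 601 = 11.5557

11.5557


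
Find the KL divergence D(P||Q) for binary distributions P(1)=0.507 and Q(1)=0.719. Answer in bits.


KL = p*log2(p/q) + (1-p)*log2((1-p)/(1-q)) = 0.507*log2(0.507/0.719) + 0.493*log2(0.493/0.281) = 0.1443

0.1443 bits


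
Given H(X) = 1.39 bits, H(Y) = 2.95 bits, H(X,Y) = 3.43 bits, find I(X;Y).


I(X;Y) = H(X) + H(Y) - H(X,Y) = 1.39 + 2.95 - 3.43 = 0.91

0.91 bits


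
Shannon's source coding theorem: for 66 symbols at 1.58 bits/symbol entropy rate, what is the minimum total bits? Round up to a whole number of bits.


Minimum bits >= n * H = 66 * 1.58 = 104.28, rounded up to a whole number of bits = 105

105 bits


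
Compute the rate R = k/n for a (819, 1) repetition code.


Rate = k/n = 1/819

1/819


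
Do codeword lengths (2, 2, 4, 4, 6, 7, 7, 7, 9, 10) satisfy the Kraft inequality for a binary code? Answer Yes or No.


Kraft sum = sum(2^(-l_i)) = 0.667, need <= 1. Result: satisfied (a binary prefix-free code with these lengths exists)

Yes


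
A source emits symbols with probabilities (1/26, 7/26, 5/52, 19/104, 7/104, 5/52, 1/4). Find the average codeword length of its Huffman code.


Huffman construction (repeatedly merge the two least-probable nodes; each merge adds 1 bit to every symbol beneath it): 1/26 + 7/104 = 11/104; 5/52 + 5/52 = 5/26; 11/104 + 19/104 = 15/52; 5/26 + 1/4 = 23/52; 7/26 + 15/52 = 29/52; 23/52 + 29/52 = 1. Resulting codeword lengths (in the order the probabilities were given): (4, 2, 3, 3, 4, 3, 2). L_avg = sum(p_i * l_i) = 1/26*4 + 7/26*2 + 5/52*3 + 19/104*3 + 7/104*4 + 5/52*3 + 1/4*2 = 269/104 = 2.5865

2.5865 bits


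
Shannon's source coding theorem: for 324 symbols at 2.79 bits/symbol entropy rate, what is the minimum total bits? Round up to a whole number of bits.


Minimum bits >= n * H = 324 * 2.79 = 903.96, rounded up to a whole number of bits = 904

904 bits


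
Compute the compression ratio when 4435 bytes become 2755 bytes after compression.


Ratio = original / compressed = 4435 / 2755 = 1.6098

1.6098


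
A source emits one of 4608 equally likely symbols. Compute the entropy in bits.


H = log2(n) = log2(4608) = 12.1699

12.1699 bits


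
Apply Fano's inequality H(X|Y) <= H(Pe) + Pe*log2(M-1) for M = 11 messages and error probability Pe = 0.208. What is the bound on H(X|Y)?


H(Pe) = -Pe*log2(Pe) - (1-Pe)*log2(1-Pe) = -0.208*log2(0.208) - 0.792*log2(0.792) = 0.471192 + 0.266451 = 0.7376. Pe*log2(M-1) = 0.208*log2(10) = 0.690961. Bound = H(Pe) + Pe*log2(M-1) = 0.471192 + 0.266451 + 0.690961 = 1.4286

1.4286 bits


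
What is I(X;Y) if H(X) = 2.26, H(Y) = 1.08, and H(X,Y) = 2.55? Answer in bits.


I(X;Y) = H(X) + H(Y) - H(X,Y) = 2.26 + 1.08 - 2.55 = 0.79

0.79 bits


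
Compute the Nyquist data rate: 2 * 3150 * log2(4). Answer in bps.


Rate = 2 * B * log2(M) = 2 * 3150 * 2.0 = 12600.0

12600.0 bps


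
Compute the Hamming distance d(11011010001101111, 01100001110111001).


Count differing positions: ^ . ^ ^ ^ . ^ ^ ^ ^ ^ . ^ . ^ ^ . = 12 differences

12


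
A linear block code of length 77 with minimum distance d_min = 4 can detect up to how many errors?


Detection capability = d_min - 1 = 4 - 1 = 3

3 errors


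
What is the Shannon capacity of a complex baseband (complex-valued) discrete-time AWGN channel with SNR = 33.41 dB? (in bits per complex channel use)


SNR_linear = 10^(33.41/10) = 2192.8049; C = log2(1 + SNR_linear) = log2(1 + 2192.8049) = 11.0992

11.0992 bits/channel use


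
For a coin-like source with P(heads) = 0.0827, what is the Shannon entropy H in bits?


H = -p*log2(p) - (1-p)*log2(1-p). -0.0827*log2(0.0827) = 0.297387; -0.9173*log2(0.9173) = 0.114235. H = 0.297387 + 0.114235 = 0.4116

0.4116 bits


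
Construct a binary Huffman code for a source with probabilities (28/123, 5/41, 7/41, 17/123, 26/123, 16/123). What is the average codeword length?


Huffman construction (repeatedly merge the two least-probable nodes; each merge adds 1 bit to every symbol beneath it): 5/41 + 16/123 = 31/123; 17/123 + 7/41 = 38/123; 26/123 + 28/123 = 18/41; 31/123 + 38/123 = 23/41; 18/41 + 23/41 = 1. Resulting codeword lengths (in the order the probabilities were given): (2, 3, 3, 3, 2, 3). L_avg = sum(p_i * l_i) = 28/123*2 + 5/41*3 + 7/41*3 + 17/123*3 + 26/123*2 + 16/123*3 = 105/41 = 2.561

2.561 bits


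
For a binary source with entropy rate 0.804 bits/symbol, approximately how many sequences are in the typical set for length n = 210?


log2|A_typical| = nH = 210 * 0.804 = 168.84, so |A_typical| ~ 2^168.84 = 6.697e+50

6.697e+50


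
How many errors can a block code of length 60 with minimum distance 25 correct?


Correction capability = floor((d-1)/2) = floor((25-1)/2) = 12

12 errors


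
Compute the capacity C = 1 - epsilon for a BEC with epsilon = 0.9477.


C = 1 - epsilon = 1 - 0.9477 = 0.0523

0.0523 bits


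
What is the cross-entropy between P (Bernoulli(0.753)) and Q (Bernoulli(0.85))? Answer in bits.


H(P,Q) = -p*log2(q) - (1-p)*log2(1-q). -0.753*log2(0.85) = 0.176552; -0.247*log2(0.15) = 0.676031. H(P,Q) = 0.176552 + 0.676031 = 0.8526

0.8526 bits


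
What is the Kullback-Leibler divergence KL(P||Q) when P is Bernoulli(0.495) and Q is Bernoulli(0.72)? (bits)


KL = p*log2(p/q) + (1-p)*log2((1-p)/(1-q)) = 0.495*log2(0.495/0.72) + 0.505*log2(0.505/0.28) = 0.1621

0.1621 bits


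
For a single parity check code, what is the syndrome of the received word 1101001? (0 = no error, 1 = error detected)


Syndrome = XOR of all bits = 1 XOR 1 XOR 0 XOR 1 XOR 0 XOR 0 XOR 1 = 0

0


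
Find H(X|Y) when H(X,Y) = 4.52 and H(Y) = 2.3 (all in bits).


H(X|Y) = H(X,Y) - H(Y) = 4.52 - 2.3 = 2.22

2.22 bits


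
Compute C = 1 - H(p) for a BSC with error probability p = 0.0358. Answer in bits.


H(p) = -p*log2(p) - (1-p)*log2(1-p) = -0.0358*log2(0.0358) - 0.9642*log2(0.9642) = 0.171979 + 0.050713 = 0.2227. C = 1 - H(p) = 1 - 0.2227 = 0.7773

0.7773 bits


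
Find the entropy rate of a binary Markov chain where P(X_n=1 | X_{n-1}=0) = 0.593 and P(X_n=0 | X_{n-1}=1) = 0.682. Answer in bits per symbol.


Stationary distribution: pi_0 = p10/(p01+p10) = 0.5349, pi_1 = 0.4651. Entropy rate H' = pi_0*H(p01) + pi_1*H(p10) = 0.5349*0.9749 + 0.4651*0.9022 = 0.9411

0.9411 bits/symbol


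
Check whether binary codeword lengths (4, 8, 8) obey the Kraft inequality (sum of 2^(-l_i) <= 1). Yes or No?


Kraft sum = sum(2^(-l_i)) = 0.0703, need <= 1. Result: satisfied (a binary prefix-free code with these lengths exists)

Yes


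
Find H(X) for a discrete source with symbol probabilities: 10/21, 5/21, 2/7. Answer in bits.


H = -sum(p_i * log2(p_i)). Terms: -(10/21)*log2(10/21) = 0.509709; -(5/21)*log2(5/21) = 0.492950; -(2/7)*log2(2/7) = 0.516387. H = 0.509709 + 0.492950 + 0.516387 = 1.519

1.519 bits


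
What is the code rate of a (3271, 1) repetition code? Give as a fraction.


Rate = k/n = 1/3271

1/3271


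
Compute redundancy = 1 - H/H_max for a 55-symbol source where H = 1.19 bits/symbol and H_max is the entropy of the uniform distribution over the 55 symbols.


H_max = log2(K) = log2(55) = 5.7814 bits/symbol. Redundancy = 1 - H/H_max = 1 - 1.19/5.7814 = 1 - 0.2058 = 0.7942

0.7942


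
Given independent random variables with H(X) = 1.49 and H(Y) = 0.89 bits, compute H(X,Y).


For independent variables, H(X,Y) = H(X) + H(Y) = 1.49 + 0.89 = 2.38

2.38 bits


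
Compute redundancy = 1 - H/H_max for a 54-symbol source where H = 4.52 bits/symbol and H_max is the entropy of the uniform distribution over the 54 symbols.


H_max = log2(K) = log2(54) = 5.7549 bits/symbol. Redundancy = 1 - H/H_max = 1 - 4.52/5.7549 = 1 - 0.7854 = 0.2146

0.2146


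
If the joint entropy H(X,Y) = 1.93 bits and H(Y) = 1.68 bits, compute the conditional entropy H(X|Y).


H(X|Y) = H(X,Y) - H(Y) = 1.93 - 1.68 = 0.25

0.25 bits


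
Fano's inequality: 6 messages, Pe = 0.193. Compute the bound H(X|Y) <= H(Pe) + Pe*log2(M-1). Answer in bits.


H(Pe) = -Pe*log2(Pe) - (1-Pe)*log2(1-Pe) = -0.193*log2(0.193) - 0.807*log2(0.807) = 0.458052 + 0.249653 = 0.7077. Pe*log2(M-1) = 0.193*log2(5) = 0.448132. Bound = H(Pe) + Pe*log2(M-1) = 0.458052 + 0.249653 + 0.448132 = 1.1558

1.1558 bits


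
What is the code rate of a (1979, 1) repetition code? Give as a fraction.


Rate = k/n = 1/1979

1/1979


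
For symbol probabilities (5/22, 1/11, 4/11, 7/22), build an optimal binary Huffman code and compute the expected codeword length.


Huffman construction (repeatedly merge the two least-probable nodes; each merge adds 1 bit to every symbol beneath it): 1/11 + 5/22 = 7/22; 7/22 + 7/22 = 7/11; 4/11 + 7/11 = 1. Resulting codeword lengths (in the order the probabilities were given): (3, 3, 1, 2). L_avg = sum(p_i * l_i) = 5/22*3 + 1/11*3 + 4/11*1 + 7/22*2 = 43/22 = 1.9545

1.9545 bits


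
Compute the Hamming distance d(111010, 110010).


Count differing positions: . . ^ . . . = 1 differences

1


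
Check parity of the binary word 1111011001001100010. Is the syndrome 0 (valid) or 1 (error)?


Syndrome = XOR of all bits = 1 XOR 1 XOR 1 XOR 1 XOR 0 XOR 1 XOR 1 XOR 0 XOR 0 XOR 1 XOR 0 XOR 0 XOR 1 XOR 1 XOR 0 XOR 0 XOR 0 XOR 1 XOR 0 = 0

0


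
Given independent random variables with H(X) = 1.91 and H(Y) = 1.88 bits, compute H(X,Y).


For independent variables, H(X,Y) = H(X) + H(Y) = 1.91 + 1.88 = 3.79

3.79 bits


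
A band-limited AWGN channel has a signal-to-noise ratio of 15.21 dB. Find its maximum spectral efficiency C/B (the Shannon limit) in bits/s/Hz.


SNR_linear = 10^(15.21/10) = 33.1894; C/B = log2(1 + SNR_linear) = log2(1 + 33.1894) = 5.0955

5.0955 bits/s/Hz


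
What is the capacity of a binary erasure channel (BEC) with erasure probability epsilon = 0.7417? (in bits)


C = 1 - epsilon = 1 - 0.7417 = 0.2583

0.2583 bits


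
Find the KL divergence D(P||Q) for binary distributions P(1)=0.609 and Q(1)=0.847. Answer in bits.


KL = p*log2(p/q) + (1-p)*log2((1-p)/(1-q)) = 0.609*log2(0.609/0.847) + 0.391*log2(0.391/0.153) = 0.2394

0.2394 bits


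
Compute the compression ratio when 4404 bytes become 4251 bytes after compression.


Ratio = original / compressed = 4404 / 4251 = 1.036

1.036


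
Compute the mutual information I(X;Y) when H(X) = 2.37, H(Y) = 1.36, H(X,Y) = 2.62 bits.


I(X;Y) = H(X) + H(Y) - H(X,Y) = 2.37 + 1.36 - 2.62 = 1.11

1.11 bits


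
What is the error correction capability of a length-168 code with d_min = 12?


Correction capability = floor((d-1)/2) = floor((12-1)/2) = 5

5 errors


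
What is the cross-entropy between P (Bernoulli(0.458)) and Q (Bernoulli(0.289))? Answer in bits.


H(P,Q) = -p*log2(q) - (1-p)*log2(1-q). -0.458*log2(0.289) = 0.820213; -0.542*log2(0.711) = 0.266707. H(P,Q) = 0.820213 + 0.266707 = 1.0869

1.0869 bits


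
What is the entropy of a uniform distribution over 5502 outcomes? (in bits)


H = log2(n) = log2(5502) = 12.4257

12.4257 bits


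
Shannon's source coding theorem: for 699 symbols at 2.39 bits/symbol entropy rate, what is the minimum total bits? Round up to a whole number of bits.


Minimum bits >= n * H = 699 * 2.39 = 1670.61, rounded up to a whole number of bits = 1671

1671 bits


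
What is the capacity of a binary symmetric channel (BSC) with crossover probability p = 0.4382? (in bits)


H(p) = -p*log2(p) - (1-p)*log2(1-p) = -0.4382*log2(0.4382) - 0.5618*log2(0.5618) = 0.521606 + 0.467345 = 0.989. C = 1 - H(p) = 1 - 0.989 = 0.011

0.011 bits


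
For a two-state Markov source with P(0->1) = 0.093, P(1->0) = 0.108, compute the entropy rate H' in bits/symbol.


Stationary distribution: pi_0 = p10/(p01+p10) = 0.5373, pi_1 = 0.4627. Entropy rate H' = pi_0*H(p01) + pi_1*H(p10) = 0.5373*0.4464 + 0.4627*0.4939 = 0.4684

0.4684 bits/symbol


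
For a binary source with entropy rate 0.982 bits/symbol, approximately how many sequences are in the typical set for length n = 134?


log2|A_typical| = nH = 134 * 0.982 = 131.588, so |A_typical| ~ 2^131.588 = 4.092e+39

4.092e+39


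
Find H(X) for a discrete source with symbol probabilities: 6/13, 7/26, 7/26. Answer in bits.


H = -sum(p_i * log2(p_i)). Terms: -(6/13)*log2(6/13) = 0.514836; -(7/26)*log2(7/26) = 0.509677; -(7/26)*log2(7/26) = 0.509677. H = 0.514836 + 0.509677 + 0.509677 = 1.5342

1.5342 bits


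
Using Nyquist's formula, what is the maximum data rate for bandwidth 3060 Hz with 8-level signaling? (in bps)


Rate = 2 * B * log2(M) = 2 * 3060 * 3.0 = 18360.0

18360.0 bps


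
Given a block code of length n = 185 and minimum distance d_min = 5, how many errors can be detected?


Detection capability = d_min - 1 = 5 - 1 = 4

4 errors


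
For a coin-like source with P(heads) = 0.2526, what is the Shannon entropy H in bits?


H = -p*log2(p) - (1-p)*log2(1-p). -0.2526*log2(0.2526) = 0.501430; -0.7474*log2(0.7474) = 0.313944. H = 0.501430 + 0.313944 = 0.8154

0.8154 bits


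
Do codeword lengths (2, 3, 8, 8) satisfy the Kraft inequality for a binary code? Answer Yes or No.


Kraft sum = sum(2^(-l_i)) = 0.3828, need <= 1. Result: satisfied (a binary prefix-free code with these lengths exists)

Yes


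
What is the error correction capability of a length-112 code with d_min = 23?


Correction capability = floor((d-1)/2) = floor((23-1)/2) = 11

11 errors


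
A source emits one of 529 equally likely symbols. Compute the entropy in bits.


H = log2(n) = log2(529) = 9.0471

9.0471 bits


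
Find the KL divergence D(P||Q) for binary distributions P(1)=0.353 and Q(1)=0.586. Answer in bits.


KL = p*log2(p/q) + (1-p)*log2((1-p)/(1-q)) = 0.353*log2(0.353/0.586) + 0.647*log2(0.647/0.414) = 0.1586

0.1586 bits


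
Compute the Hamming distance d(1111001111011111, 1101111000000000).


Count differing positions: . . ^ . ^ ^ . ^ ^ ^ . ^ ^ ^ ^ ^ = 11 differences

11


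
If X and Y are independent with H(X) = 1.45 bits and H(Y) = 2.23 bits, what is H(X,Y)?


For independent variables, H(X,Y) = H(X) + H(Y) = 1.45 + 2.23 = 3.68

3.68 bits


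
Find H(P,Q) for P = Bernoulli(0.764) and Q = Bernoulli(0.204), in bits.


H(P,Q) = -p*log2(q) - (1-p)*log2(1-q). -0.764*log2(0.204) = 1.752126; -0.236*log2(0.796) = 0.077682. H(P,Q) = 1.752126 + 0.077682 = 1.8298

1.8298 bits


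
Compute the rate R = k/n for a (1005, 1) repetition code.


Rate = k/n = 1/1005

1/1005


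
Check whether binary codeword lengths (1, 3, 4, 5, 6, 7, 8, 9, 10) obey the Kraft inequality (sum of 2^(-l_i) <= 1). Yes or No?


Kraft sum = sum(2^(-l_i)) = 0.749, need <= 1. Result: satisfied (a binary prefix-free code with these lengths exists)

Yes


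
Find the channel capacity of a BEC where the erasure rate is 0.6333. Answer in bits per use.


C = 1 - epsilon = 1 - 0.6333 = 0.3667

0.3667 bits


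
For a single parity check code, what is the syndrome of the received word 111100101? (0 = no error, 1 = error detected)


Syndrome = XOR of all bits = 1 XOR 1 XOR 1 XOR 1 XOR 0 XOR 0 XOR 1 XOR 0 XOR 1 = 0

0


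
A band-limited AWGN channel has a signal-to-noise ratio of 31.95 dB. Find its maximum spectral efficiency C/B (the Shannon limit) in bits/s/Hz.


SNR_linear = 10^(31.95/10) = 1566.7511; C/B = log2(1 + SNR_linear) = log2(1 + 1566.7511) = 10.6145

10.6145 bits/s/Hz


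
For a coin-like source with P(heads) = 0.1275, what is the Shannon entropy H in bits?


H = -p*log2(p) - (1-p)*log2(1-p). -0.1275*log2(0.1275) = 0.378857; -0.8725*log2(0.8725) = 0.171684. H = 0.378857 + 0.171684 = 0.5505

0.5505 bits


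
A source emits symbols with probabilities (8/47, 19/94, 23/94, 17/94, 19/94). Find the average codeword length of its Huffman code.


Huffman construction (repeatedly merge the two least-probable nodes; each merge adds 1 bit to every symbol beneath it): 8/47 + 17/94 = 33/94; 19/94 + 19/94 = 19/47; 23/94 + 33/94 = 28/47; 19/47 + 28/47 = 1. Resulting codeword lengths (in the order the probabilities were given): (3, 2, 2, 3, 2). L_avg = sum(p_i * l_i) = 8/47*3 + 19/94*2 + 23/94*2 + 17/94*3 + 19/94*2 = 221/94 = 2.3511

2.3511 bits


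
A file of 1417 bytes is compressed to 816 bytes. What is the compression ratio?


Ratio = original / compressed = 1417 / 816 = 1.7365

1.7365


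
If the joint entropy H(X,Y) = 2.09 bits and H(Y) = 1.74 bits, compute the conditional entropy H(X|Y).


H(X|Y) = H(X,Y) - H(Y) = 2.09 - 1.74 = 0.35

0.35 bits


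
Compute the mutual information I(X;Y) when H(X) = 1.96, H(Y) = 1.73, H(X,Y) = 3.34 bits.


I(X;Y) = H(X) + H(Y) - H(X,Y) = 1.96 + 1.73 - 3.34 = 0.35

0.35 bits


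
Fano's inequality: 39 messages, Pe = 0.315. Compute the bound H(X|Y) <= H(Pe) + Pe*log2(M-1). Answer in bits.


H(Pe) = -Pe*log2(Pe) - (1-Pe)*log2(1-Pe) = -0.315*log2(0.315) - 0.685*log2(0.685) = 0.524972 + 0.373890 = 0.8989. Pe*log2(M-1) = 0.315*log2(38) = 1.653097. Bound = H(Pe) + Pe*log2(M-1) = 0.524972 + 0.373890 + 1.653097 = 2.552

2.552 bits


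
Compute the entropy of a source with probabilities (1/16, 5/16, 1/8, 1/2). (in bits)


H = -sum(p_i * log2(p_i)). Terms: -(1/16)*log2(1/16) = 0.250000; -(5/16)*log2(5/16) = 0.524397; -(1/8)*log2(1/8) = 0.375000; -(1/2)*log2(1/2) = 0.500000. H = 0.250000 + 0.524397 + 0.375000 + 0.500000 = 1.6494

1.6494 bits


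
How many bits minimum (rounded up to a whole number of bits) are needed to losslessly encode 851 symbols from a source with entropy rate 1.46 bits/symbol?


Minimum bits >= n * H = 851 * 1.46 = 1242.46, rounded up to a whole number of bits = 1243

1243 bits


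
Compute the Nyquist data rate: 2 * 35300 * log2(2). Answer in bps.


Rate = 2 * B * log2(M) = 2 * 35300 * 1.0 = 70600.0

70600.0 bps


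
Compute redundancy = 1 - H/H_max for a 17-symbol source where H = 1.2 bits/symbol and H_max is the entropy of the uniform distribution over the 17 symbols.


H_max = log2(K) = log2(17) = 4.0875 bits/symbol. Redundancy = 1 - H/H_max = 1 - 1.2/4.0875 = 1 - 0.2936 = 0.7064

0.7064


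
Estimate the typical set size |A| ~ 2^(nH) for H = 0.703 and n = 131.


log2|A_typical| = nH = 131 * 0.703 = 92.093, so |A_typical| ~ 2^92.093 = 5.281e+27

5.281e+27


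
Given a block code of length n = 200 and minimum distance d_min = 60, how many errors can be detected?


Detection capability = d_min - 1 = 60 - 1 = 59

59 errors


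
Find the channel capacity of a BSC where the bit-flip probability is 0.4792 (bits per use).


H(p) = -p*log2(p) - (1-p)*log2(1-p) = -0.4792*log2(0.4792) - 0.5208*log2(0.5208) = 0.508575 + 0.490176 = 0.9988. C = 1 - H(p) = 1 - 0.9988 = 0.0012

0.0012 bits


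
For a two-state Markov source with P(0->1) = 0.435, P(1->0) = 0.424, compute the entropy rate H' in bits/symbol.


Stationary distribution: pi_0 = p10/(p01+p10) = 0.4936, pi_1 = 0.5064. Entropy rate H' = pi_0*H(p01) + pi_1*H(p10) = 0.4936*0.9878 + 0.5064*0.9833 = 0.9855

0.9855 bits/symbol


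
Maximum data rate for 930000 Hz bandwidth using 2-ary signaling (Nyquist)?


Rate = 2 * B * log2(M) = 2 * 930000 * 1.0 = 1860000.0

1860000.0 bps


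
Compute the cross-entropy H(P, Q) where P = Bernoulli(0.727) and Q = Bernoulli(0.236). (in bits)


H(P,Q) = -p*log2(q) - (1-p)*log2(1-q). -0.727*log2(0.236) = 1.514444; -0.273*log2(0.764) = 0.106021. H(P,Q) = 1.514444 + 0.106021 = 1.6205

1.6205 bits


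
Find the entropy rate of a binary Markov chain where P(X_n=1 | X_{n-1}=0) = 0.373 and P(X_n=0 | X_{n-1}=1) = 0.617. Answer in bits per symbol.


Stationary distribution: pi_0 = p10/(p01+p10) = 0.6232, pi_1 = 0.3768. Entropy rate H' = pi_0*H(p01) + pi_1*H(p10) = 0.6232*0.9529 + 0.3768*0.9601 = 0.9557

0.9557 bits/symbol


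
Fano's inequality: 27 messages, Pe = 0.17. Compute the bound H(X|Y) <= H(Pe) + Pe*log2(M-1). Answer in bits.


H(Pe) = -Pe*log2(Pe) - (1-Pe)*log2(1-Pe) = -0.17*log2(0.17) - 0.83*log2(0.83) = 0.434587 + 0.223118 = 0.6577. Pe*log2(M-1) = 0.17*log2(26) = 0.799075. Bound = H(Pe) + Pe*log2(M-1) = 0.434587 + 0.223118 + 0.799075 = 1.4568

1.4568 bits


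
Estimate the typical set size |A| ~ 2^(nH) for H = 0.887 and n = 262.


log2|A_typical| = nH = 262 * 0.887 = 232.394, so |A_typical| ~ 2^232.394 = 9.069e+69

9.069e+69


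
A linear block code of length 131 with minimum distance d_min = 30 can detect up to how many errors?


Detection capability = d_min - 1 = 30 - 1 = 29

29 errors


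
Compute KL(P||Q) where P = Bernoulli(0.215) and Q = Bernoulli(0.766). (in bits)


KL = p*log2(p/q) + (1-p)*log2((1-p)/(1-q)) = 0.215*log2(0.215/0.766) + 0.785*log2(0.785/0.234) = 0.9767

0.9767 bits


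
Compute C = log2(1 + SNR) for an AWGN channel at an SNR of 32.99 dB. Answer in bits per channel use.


SNR_linear = 10^(32.99/10) = 1990.6733; C = log2(1 + SNR_linear) = log2(1 + 1990.6733) = 10.9598

10.9598 bits/channel use


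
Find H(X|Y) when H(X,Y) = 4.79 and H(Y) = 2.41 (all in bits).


H(X|Y) = H(X,Y) - H(Y) = 4.79 - 2.41 = 2.38

2.38 bits


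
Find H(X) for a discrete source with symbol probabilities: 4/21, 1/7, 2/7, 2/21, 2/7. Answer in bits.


H = -sum(p_i * log2(p_i)). Terms: -(4/21)*log2(4/21) = 0.455680; -(1/7)*log2(1/7) = 0.401051; -(2/7)*log2(2/7) = 0.516387; -(2/21)*log2(2/21) = 0.323078; -(2/7)*log2(2/7) = 0.516387. H = 0.455680 + 0.401051 + 0.516387 + 0.323078 + 0.516387 = 2.2126

2.2126 bits


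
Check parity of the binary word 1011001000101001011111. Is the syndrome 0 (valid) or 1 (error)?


Syndrome = XOR of all bits = 1 XOR 0 XOR 1 XOR 1 XOR 0 XOR 0 XOR 1 XOR 0 XOR 0 XOR 0 XOR 1 XOR 0 XOR 1 XOR 0 XOR 0 XOR 1 XOR 0 XOR 1 XOR 1 XOR 1 XOR 1 XOR 1 = 0

0


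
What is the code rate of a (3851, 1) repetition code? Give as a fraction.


Rate = k/n = 1/3851

1/3851


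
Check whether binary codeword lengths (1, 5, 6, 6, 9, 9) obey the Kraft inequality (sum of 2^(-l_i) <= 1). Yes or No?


Kraft sum = sum(2^(-l_i)) = 0.5664, need <= 1. Result: satisfied (a binary prefix-free code with these lengths exists)

Yes


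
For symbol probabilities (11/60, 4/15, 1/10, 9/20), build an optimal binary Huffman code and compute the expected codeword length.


Huffman construction (repeatedly merge the two least-probable nodes; each merge adds 1 bit to every symbol beneath it): 1/10 + 11/60 = 17/60; 4/15 + 17/60 = 11/20; 9/20 + 11/20 = 1. Resulting codeword lengths (in the order the probabilities were given): (3, 2, 3, 1). L_avg = sum(p_i * l_i) = 11/60*3 + 4/15*2 + 1/10*3 + 9/20*1 = 11/6 = 1.8333

1.8333 bits


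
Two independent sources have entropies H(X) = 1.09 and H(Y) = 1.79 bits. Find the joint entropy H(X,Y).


For independent variables, H(X,Y) = H(X) + H(Y) = 1.09 + 1.79 = 2.88

2.88 bits


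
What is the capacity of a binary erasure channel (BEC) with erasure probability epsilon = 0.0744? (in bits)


C = 1 - epsilon = 1 - 0.0744 = 0.9256

0.9256 bits


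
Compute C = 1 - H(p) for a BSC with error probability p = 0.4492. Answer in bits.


H(p) = -p*log2(p) - (1-p)*log2(1-p) = -0.4492*log2(0.4492) - 0.5508*log2(0.5508) = 0.518633 + 0.473908 = 0.9925. C = 1 - H(p) = 1 - 0.9925 = 0.0075

0.0075 bits
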